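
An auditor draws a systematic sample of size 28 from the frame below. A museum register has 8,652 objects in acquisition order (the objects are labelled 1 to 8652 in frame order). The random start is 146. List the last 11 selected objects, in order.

5399, 5708, 6017, 6326, 6635, 6944, 7253, 7562, 7871, 8180, 8489

k = N/n = 8652/28 = 309
18th selection = 146 + 17×309 = 5399
19th: 5399 + 309 = 5708
20th: 5708 + 309 = 6017
21st: 6017 + 309 = 6326
22nd: 6326 + 309 = 6635
23rd: 6635 + 309 = 6944
24th: 6944 + 309 = 7253
25th: 7253 + 309 = 7562
26th: 7562 + 309 = 7871
27th: 7871 + 309 = 8180
28th: 8180 + 309 = 8489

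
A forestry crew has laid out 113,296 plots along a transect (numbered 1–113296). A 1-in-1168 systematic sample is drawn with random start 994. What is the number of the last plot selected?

k = 1168
97th selection = r + (97−1)·k = 994 + 96×1168 = 994 + 112128 = 113122

113122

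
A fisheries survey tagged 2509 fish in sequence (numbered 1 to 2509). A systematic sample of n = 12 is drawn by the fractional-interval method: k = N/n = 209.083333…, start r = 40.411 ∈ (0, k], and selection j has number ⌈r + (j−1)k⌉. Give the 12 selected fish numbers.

41, 250, 459, 668, 877, 1086, 1295, 1504, 1714, 1923, 2132, 2341

j=1: r + 0k = 40.411 → ⌈·⌉ = 41
j=2: r + 1k = 249.494333… → ⌈·⌉ = 250
j=3: r + 2k = 458.577666… → ⌈·⌉ = 459
j=4: r + 3k = 667.661 → ⌈·⌉ = 668
j=5: r + 4k = 876.744333… → ⌈·⌉ = 877
j=6: r + 5k = 1085.827666… → ⌈·⌉ = 1086
j=7: r + 6k = 1294.911 → ⌈·⌉ = 1295
j=8: r + 7k = 1503.994333… → ⌈·⌉ = 1504
j=9: r + 8k = 1713.077666… → ⌈·⌉ = 1714
j=10: r + 9k = 1922.161 → ⌈·⌉ = 1923
j=11: r + 10k = 2131.244333… → ⌈·⌉ = 2132
j=12: r + 11k = 2340.327666… → ⌈·⌉ = 2341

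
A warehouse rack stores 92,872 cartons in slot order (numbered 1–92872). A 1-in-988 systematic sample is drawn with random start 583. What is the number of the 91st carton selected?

89503

k = 988
91st selection = r + (91−1)·k = 583 + 90×988 = 583 + 88920 = 89503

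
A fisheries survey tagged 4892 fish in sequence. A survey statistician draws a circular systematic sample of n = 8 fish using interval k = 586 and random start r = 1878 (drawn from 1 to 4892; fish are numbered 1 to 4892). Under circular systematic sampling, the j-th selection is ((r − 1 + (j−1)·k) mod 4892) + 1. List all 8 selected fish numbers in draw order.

1878, 2464, 3050, 3636, 4222, 4808, 502, 1088

Selection 1: 1878
Selection 2: 1878 + 586 = 2464
Selection 3: 2464 + 586 = 3050
Selection 4: 3050 + 586 = 3636
Selection 5: 3636 + 586 = 4222
Selection 6: 4222 + 586 = 4808
Selection 7: 4808 + 586 = 5394 → 5394 − 4892 = 502
Selection 8: 502 + 586 = 1088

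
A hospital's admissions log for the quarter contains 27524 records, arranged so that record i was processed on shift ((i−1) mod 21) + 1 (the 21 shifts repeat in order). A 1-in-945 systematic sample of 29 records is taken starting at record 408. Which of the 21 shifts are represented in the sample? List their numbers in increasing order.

Consecutive selections differ by k = 945, so their shift numbers differ by 945 mod 21 = 0.
gcd(945, 21) = 21, so the sample visits 21/21 = 1 distinct residues mod 21.
Start 408 is shift 9; the shifts hit are 9.

9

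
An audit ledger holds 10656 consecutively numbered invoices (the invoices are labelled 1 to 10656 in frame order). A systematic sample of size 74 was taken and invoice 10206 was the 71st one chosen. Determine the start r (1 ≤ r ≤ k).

k = 10656/74 = 144
r = 10206 − (71−1)×144 = 10206 − 10080 = 126

126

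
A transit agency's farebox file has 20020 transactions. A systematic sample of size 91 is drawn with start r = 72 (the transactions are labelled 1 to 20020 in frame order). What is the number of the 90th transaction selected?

19652

k = 20020/91 = 220
90th selection = r + (90−1)·k = 72 + 89×220 = 72 + 19580 = 19652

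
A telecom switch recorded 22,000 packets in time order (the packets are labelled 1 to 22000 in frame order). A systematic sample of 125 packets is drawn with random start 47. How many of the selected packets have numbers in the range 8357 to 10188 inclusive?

k = 22000/125 = 176
First selection ≥ 8357: 47 + ⌈(8357−47)/176⌉·176 = 47 + 48×176 = 8495
Last selection ≤ 10188: 47 + ⌊(10188−47)/176⌋·176 = 47 + 57×176 = 10079
Count = 57 − 48 + 1 = 10

10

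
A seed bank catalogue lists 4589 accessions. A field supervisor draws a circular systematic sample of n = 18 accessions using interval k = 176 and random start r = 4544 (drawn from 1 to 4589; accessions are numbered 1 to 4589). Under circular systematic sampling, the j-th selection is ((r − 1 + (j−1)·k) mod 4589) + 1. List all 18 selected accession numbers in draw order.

4544, 131, 307, 483, 659, 835, 1011, 1187, 1363, 1539, 1715, 1891, 2067, 2243, 2419, 2595, 2771, 2947

Selection 1: 4544
Selection 2: 4544 + 176 = 4720 → 4720 − 4589 = 131
Selection 3: 131 + 176 = 307
Selection 4: 307 + 176 = 483
Selection 5: 483 + 176 = 659
Selection 6: 659 + 176 = 835
Selection 7: 835 + 176 = 1011
Selection 8: 1011 + 176 = 1187
Selection 9: 1187 + 176 = 1363
Selection 10: 1363 + 176 = 1539
Selection 11: 1539 + 176 = 1715
Selection 12: 1715 + 176 = 1891
Selection 13: 1891 + 176 = 2067
Selection 14: 2067 + 176 = 2243
Selection 15: 2243 + 176 = 2419
Selection 16: 2419 + 176 = 2595
Selection 17: 2595 + 176 = 2771
Selection 18: 2771 + 176 = 2947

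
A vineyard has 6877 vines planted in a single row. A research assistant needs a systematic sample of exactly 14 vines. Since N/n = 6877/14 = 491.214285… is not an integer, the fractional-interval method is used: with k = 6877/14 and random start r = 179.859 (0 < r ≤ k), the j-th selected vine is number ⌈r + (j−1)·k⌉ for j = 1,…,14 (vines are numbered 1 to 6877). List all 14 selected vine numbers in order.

180, 672, 1163, 1654, 2145, 2636, 3128, 3619, 4110, 4601, 5093, 5584, 6075, 6566

j=1: r + 0k = 179.859 → ⌈·⌉ = 180
j=2: r + 1k = 671.073285… → ⌈·⌉ = 672
j=3: r + 2k = 1162.287571… → ⌈·⌉ = 1163
j=4: r + 3k = 1653.501857… → ⌈·⌉ = 1654
j=5: r + 4k = 2144.716142… → ⌈·⌉ = 2145
j=6: r + 5k = 2635.930428… → ⌈·⌉ = 2636
j=7: r + 6k = 3127.144714… → ⌈·⌉ = 3128
j=8: r + 7k = 3618.359 → ⌈·⌉ = 3619
j=9: r + 8k = 4109.573285… → ⌈·⌉ = 4110
j=10: r + 9k = 4600.787571… → ⌈·⌉ = 4601
j=11: r + 10k = 5092.001857… → ⌈·⌉ = 5093
j=12: r + 11k = 5583.216142… → ⌈·⌉ = 5584
j=13: r + 12k = 6074.430428… → ⌈·⌉ = 6075
j=14: r + 13k = 6565.644714… → ⌈·⌉ = 6566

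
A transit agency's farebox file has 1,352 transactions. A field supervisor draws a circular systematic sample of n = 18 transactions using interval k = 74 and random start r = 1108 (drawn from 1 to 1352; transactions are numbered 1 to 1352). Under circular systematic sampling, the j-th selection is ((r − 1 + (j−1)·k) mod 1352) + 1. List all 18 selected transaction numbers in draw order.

1108, 1182, 1256, 1330, 52, 126, 200, 274, 348, 422, 496, 570, 644, 718, 792, 866, 940, 1014

Selection 1: 1108
Selection 2: 1108 + 74 = 1182
Selection 3: 1182 + 74 = 1256
Selection 4: 1256 + 74 = 1330
Selection 5: 1330 + 74 = 1404 → 1404 − 1352 = 52
Selection 6: 52 + 74 = 126
Selection 7: 126 + 74 = 200
Selection 8: 200 + 74 = 274
Selection 9: 274 + 74 = 348
Selection 10: 348 + 74 = 422
Selection 11: 422 + 74 = 496
Selection 12: 496 + 74 = 570
Selection 13: 570 + 74 = 644
Selection 14: 644 + 74 = 718
Selection 15: 718 + 74 = 792
Selection 16: 792 + 74 = 866
Selection 17: 866 + 74 = 940
Selection 18: 940 + 74 = 1014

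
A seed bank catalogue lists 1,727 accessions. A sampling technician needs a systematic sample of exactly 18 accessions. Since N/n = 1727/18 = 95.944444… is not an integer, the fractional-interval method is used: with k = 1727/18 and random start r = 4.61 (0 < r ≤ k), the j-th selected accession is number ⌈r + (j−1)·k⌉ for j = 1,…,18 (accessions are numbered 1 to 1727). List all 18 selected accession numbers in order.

j=1: r + 0k = 4.61 → ⌈·⌉ = 5
j=2: r + 1k = 100.554444… → ⌈·⌉ = 101
j=3: r + 2k = 196.498888… → ⌈·⌉ = 197
j=4: r + 3k = 292.443333… → ⌈·⌉ = 293
j=5: r + 4k = 388.387777… → ⌈·⌉ = 389
j=6: r + 5k = 484.332222… → ⌈·⌉ = 485
j=7: r + 6k = 580.276666… → ⌈·⌉ = 581
j=8: r + 7k = 676.221111… → ⌈·⌉ = 677
j=9: r + 8k = 772.165555… → ⌈·⌉ = 773
j=10: r + 9k = 868.11 → ⌈·⌉ = 869
j=11: r + 10k = 964.054444… → ⌈·⌉ = 965
j=12: r + 11k = 1059.998888… → ⌈·⌉ = 1060
j=13: r + 12k = 1155.943333… → ⌈·⌉ = 1156
j=14: r + 13k = 1251.887777… → ⌈·⌉ = 1252
j=15: r + 14k = 1347.832222… → ⌈·⌉ = 1348
j=16: r + 15k = 1443.776666… → ⌈·⌉ = 1444
j=17: r + 16k = 1539.721111… → ⌈·⌉ = 1540
j=18: r + 17k = 1635.665555… → ⌈·⌉ = 1636

5, 101, 197, 293, 389, 485, 581, 677, 773, 869, 965, 1060, 1156, 1252, 1348, 1444, 1540, 1636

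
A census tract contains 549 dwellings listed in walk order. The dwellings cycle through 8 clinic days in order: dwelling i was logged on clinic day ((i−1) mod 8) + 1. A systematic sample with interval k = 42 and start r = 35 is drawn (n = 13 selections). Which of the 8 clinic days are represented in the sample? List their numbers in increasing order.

1, 3, 5, 7

Consecutive selections differ by k = 42, so their clinic day numbers differ by 42 mod 8 = 2.
gcd(42, 8) = 2, so the sample visits 8/2 = 4 distinct residues mod 8.
Start 35 is clinic day 3; the clinic days hit are 1, 3, 5, 7.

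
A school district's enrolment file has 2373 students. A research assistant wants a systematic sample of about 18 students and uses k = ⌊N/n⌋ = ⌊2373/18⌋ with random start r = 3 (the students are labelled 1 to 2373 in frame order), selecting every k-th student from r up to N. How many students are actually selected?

19

k = ⌊2373/18⌋ = 131
Achieved size = ⌊(2373 − 3)/131⌋ + 1 = ⌊2370/131⌋ + 1 = 18 + 1 = 19
(last selection: 3 + 18×131 = 2361 ≤ 2373; next would be 2492 > 2373)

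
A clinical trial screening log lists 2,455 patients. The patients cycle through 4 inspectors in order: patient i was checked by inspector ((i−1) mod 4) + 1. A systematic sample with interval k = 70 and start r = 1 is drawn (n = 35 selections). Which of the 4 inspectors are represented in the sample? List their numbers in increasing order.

Consecutive selections differ by k = 70, so their inspector numbers differ by 70 mod 4 = 2.
gcd(70, 4) = 2, so the sample visits 4/2 = 2 distinct residues mod 4.
Start 1 is inspector 1; the inspectors hit are 1, 3.

1, 3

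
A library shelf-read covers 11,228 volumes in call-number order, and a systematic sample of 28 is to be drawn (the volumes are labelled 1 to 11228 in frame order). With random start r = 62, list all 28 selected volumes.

k = N/n = 11228/28 = 401
volume 1: 62
volume 2: 62 + 401 = 463
volume 3: 463 + 401 = 864
volume 4: 864 + 401 = 1265
volume 5: 1265 + 401 = 1666
volume 6: 1666 + 401 = 2067
volume 7: 2067 + 401 = 2468
volume 8: 2468 + 401 = 2869
volume 9: 2869 + 401 = 3270
volume 10: 3270 + 401 = 3671
volume 11: 3671 + 401 = 4072
volume 12: 4072 + 401 = 4473
volume 13: 4473 + 401 = 4874
volume 14: 4874 + 401 = 5275
volume 15: 5275 + 401 = 5676
volume 16: 5676 + 401 = 6077
volume 17: 6077 + 401 = 6478
volume 18: 6478 + 401 = 6879
volume 19: 6879 + 401 = 7280
volume 20: 7280 + 401 = 7681
volume 21: 7681 + 401 = 8082
volume 22: 8082 + 401 = 8483
volume 23: 8483 + 401 = 8884
volume 24: 8884 + 401 = 9285
volume 25: 9285 + 401 = 9686
volume 26: 9686 + 401 = 10087
volume 27: 10087 + 401 = 10488
volume 28: 10488 + 401 = 10889

62, 463, 864, 1265, 1666, 2067, 2468, 2869, 3270, 3671, 4072, 4473, 4874, 5275, 5676, 6077, 6478, 6879, 7280, 7681, 8082, 8483, 8884, 9285, 9686, 10087, 10488, 10889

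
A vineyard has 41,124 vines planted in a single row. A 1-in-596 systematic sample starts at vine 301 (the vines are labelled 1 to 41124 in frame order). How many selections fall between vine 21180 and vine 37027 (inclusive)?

k = 596
First selection ≥ 21180: 301 + ⌈(21180−301)/596⌉·596 = 301 + 36×596 = 21757
Last selection ≤ 37027: 301 + ⌊(37027−301)/596⌋·596 = 301 + 61×596 = 36657
Count = 61 − 36 + 1 = 26

26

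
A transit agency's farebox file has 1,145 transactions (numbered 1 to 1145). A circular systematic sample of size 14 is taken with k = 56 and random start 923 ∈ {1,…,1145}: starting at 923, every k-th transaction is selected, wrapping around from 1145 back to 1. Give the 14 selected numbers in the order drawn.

Selection 1: 923
Selection 2: 923 + 56 = 979
Selection 3: 979 + 56 = 1035
Selection 4: 1035 + 56 = 1091
Selection 5: 1091 + 56 = 1147 → 1147 − 1145 = 2
Selection 6: 2 + 56 = 58
Selection 7: 58 + 56 = 114
Selection 8: 114 + 56 = 170
Selection 9: 170 + 56 = 226
Selection 10: 226 + 56 = 282
Selection 11: 282 + 56 = 338
Selection 12: 338 + 56 = 394
Selection 13: 394 + 56 = 450
Selection 14: 450 + 56 = 506

923, 979, 1035, 1091, 2, 58, 114, 170, 226, 282, 338, 394, 450, 506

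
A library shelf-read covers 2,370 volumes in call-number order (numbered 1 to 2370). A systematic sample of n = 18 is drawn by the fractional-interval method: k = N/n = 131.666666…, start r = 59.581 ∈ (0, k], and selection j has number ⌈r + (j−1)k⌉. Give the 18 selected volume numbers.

j=1: r + 0k = 59.581 → ⌈·⌉ = 60
j=2: r + 1k = 191.247666… → ⌈·⌉ = 192
j=3: r + 2k = 322.914333… → ⌈·⌉ = 323
j=4: r + 3k = 454.581 → ⌈·⌉ = 455
j=5: r + 4k = 586.247666… → ⌈·⌉ = 587
j=6: r + 5k = 717.914333… → ⌈·⌉ = 718
j=7: r + 6k = 849.581 → ⌈·⌉ = 850
j=8: r + 7k = 981.247666… → ⌈·⌉ = 982
j=9: r + 8k = 1112.914333… → ⌈·⌉ = 1113
j=10: r + 9k = 1244.581 → ⌈·⌉ = 1245
j=11: r + 10k = 1376.247666… → ⌈·⌉ = 1377
j=12: r + 11k = 1507.914333… → ⌈·⌉ = 1508
j=13: r + 12k = 1639.581 → ⌈·⌉ = 1640
j=14: r + 13k = 1771.247666… → ⌈·⌉ = 1772
j=15: r + 14k = 1902.914333… → ⌈·⌉ = 1903
j=16: r + 15k = 2034.581 → ⌈·⌉ = 2035
j=17: r + 16k = 2166.247666… → ⌈·⌉ = 2167
j=18: r + 17k = 2297.914333… → ⌈·⌉ = 2298

60, 192, 323, 455, 587, 718, 850, 982, 1113, 1245, 1377, 1508, 1640, 1772, 1903, 2035, 2167, 2298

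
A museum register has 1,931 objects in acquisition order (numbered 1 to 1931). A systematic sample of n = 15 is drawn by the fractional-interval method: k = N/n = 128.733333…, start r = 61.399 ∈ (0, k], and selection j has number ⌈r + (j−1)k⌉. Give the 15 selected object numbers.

j=1: r + 0k = 61.399 → ⌈·⌉ = 62
j=2: r + 1k = 190.132333… → ⌈·⌉ = 191
j=3: r + 2k = 318.865666… → ⌈·⌉ = 319
j=4: r + 3k = 447.599 → ⌈·⌉ = 448
j=5: r + 4k = 576.332333… → ⌈·⌉ = 577
j=6: r + 5k = 705.065666… → ⌈·⌉ = 706
j=7: r + 6k = 833.799 → ⌈·⌉ = 834
j=8: r + 7k = 962.532333… → ⌈·⌉ = 963
j=9: r + 8k = 1091.265666… → ⌈·⌉ = 1092
j=10: r + 9k = 1219.999 → ⌈·⌉ = 1220
j=11: r + 10k = 1348.732333… → ⌈·⌉ = 1349
j=12: r + 11k = 1477.465666… → ⌈·⌉ = 1478
j=13: r + 12k = 1606.199 → ⌈·⌉ = 1607
j=14: r + 13k = 1734.932333… → ⌈·⌉ = 1735
j=15: r + 14k = 1863.665666… → ⌈·⌉ = 1864

62, 191, 319, 448, 577, 706, 834, 963, 1092, 1220, 1349, 1478, 1607, 1735, 1864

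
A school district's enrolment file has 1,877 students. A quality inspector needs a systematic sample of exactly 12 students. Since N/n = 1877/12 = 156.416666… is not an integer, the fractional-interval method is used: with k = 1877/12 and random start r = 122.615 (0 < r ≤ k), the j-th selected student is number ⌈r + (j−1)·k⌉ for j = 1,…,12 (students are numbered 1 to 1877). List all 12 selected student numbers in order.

j=1: r + 0k = 122.615 → ⌈·⌉ = 123
j=2: r + 1k = 279.031666… → ⌈·⌉ = 280
j=3: r + 2k = 435.448333… → ⌈·⌉ = 436
j=4: r + 3k = 591.865 → ⌈·⌉ = 592
j=5: r + 4k = 748.281666… → ⌈·⌉ = 749
j=6: r + 5k = 904.698333… → ⌈·⌉ = 905
j=7: r + 6k = 1061.115 → ⌈·⌉ = 1062
j=8: r + 7k = 1217.531666… → ⌈·⌉ = 1218
j=9: r + 8k = 1373.948333… → ⌈·⌉ = 1374
j=10: r + 9k = 1530.365 → ⌈·⌉ = 1531
j=11: r + 10k = 1686.781666… → ⌈·⌉ = 1687
j=12: r + 11k = 1843.198333… → ⌈·⌉ = 1844

123, 280, 436, 592, 749, 905, 1062, 1218, 1374, 1531, 1687, 1844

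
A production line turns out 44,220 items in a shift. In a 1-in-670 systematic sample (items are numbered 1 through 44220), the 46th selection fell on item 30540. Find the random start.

k = 670
r = 30540 − (46−1)×670 = 30540 − 30150 = 390

390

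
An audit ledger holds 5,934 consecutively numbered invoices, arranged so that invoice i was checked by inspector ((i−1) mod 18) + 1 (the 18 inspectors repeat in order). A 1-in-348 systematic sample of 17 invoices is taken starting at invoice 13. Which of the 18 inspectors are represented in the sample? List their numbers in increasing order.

1, 7, 13

Consecutive selections differ by k = 348, so their inspector numbers differ by 348 mod 18 = 6.
gcd(348, 18) = 6, so the sample visits 18/6 = 3 distinct residues mod 18.
Start 13 is inspector 13; the inspectors hit are 1, 7, 13.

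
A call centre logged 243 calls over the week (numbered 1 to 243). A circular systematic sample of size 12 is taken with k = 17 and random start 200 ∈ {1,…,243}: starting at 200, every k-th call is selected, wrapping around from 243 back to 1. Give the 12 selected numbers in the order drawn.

200, 217, 234, 8, 25, 42, 59, 76, 93, 110, 127, 144

Selection 1: 200
Selection 2: 200 + 17 = 217
Selection 3: 217 + 17 = 234
Selection 4: 234 + 17 = 251 → 251 − 243 = 8
Selection 5: 8 + 17 = 25
Selection 6: 25 + 17 = 42
Selection 7: 42 + 17 = 59
Selection 8: 59 + 17 = 76
Selection 9: 76 + 17 = 93
Selection 10: 93 + 17 = 110
Selection 11: 110 + 17 = 127
Selection 12: 127 + 17 = 144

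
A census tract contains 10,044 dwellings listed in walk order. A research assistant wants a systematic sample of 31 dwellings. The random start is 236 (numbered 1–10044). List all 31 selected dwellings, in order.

236, 560, 884, 1208, 1532, 1856, 2180, 2504, 2828, 3152, 3476, 3800, 4124, 4448, 4772, 5096, 5420, 5744, 6068, 6392, 6716, 7040, 7364, 7688, 8012, 8336, 8660, 8984, 9308, 9632, 9956

k = N/n = 10044/31 = 324
dwelling 1: 236
dwelling 2: 236 + 324 = 560
dwelling 3: 560 + 324 = 884
dwelling 4: 884 + 324 = 1208
dwelling 5: 1208 + 324 = 1532
dwelling 6: 1532 + 324 = 1856
dwelling 7: 1856 + 324 = 2180
dwelling 8: 2180 + 324 = 2504
dwelling 9: 2504 + 324 = 2828
dwelling 10: 2828 + 324 = 3152
dwelling 11: 3152 + 324 = 3476
dwelling 12: 3476 + 324 = 3800
dwelling 13: 3800 + 324 = 4124
dwelling 14: 4124 + 324 = 4448
dwelling 15: 4448 + 324 = 4772
dwelling 16: 4772 + 324 = 5096
dwelling 17: 5096 + 324 = 5420
dwelling 18: 5420 + 324 = 5744
dwelling 19: 5744 + 324 = 6068
dwelling 20: 6068 + 324 = 6392
dwelling 21: 6392 + 324 = 6716
dwelling 22: 6716 + 324 = 7040
dwelling 23: 7040 + 324 = 7364
dwelling 24: 7364 + 324 = 7688
dwelling 25: 7688 + 324 = 8012
dwelling 26: 8012 + 324 = 8336
dwelling 27: 8336 + 324 = 8660
dwelling 28: 8660 + 324 = 8984
dwelling 29: 8984 + 324 = 9308
dwelling 30: 9308 + 324 = 9632
dwelling 31: 9632 + 324 = 9956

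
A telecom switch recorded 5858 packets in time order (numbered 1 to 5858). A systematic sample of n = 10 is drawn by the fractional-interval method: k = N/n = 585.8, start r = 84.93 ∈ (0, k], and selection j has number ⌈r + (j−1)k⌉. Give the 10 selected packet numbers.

85, 671, 1257, 1843, 2429, 3014, 3600, 4186, 4772, 5358

j=1: r + 0k = 84.93 → ⌈·⌉ = 85
j=2: r + 1k = 670.73 → ⌈·⌉ = 671
j=3: r + 2k = 1256.53 → ⌈·⌉ = 1257
j=4: r + 3k = 1842.33 → ⌈·⌉ = 1843
j=5: r + 4k = 2428.13 → ⌈·⌉ = 2429
j=6: r + 5k = 3013.93 → ⌈·⌉ = 3014
j=7: r + 6k = 3599.73 → ⌈·⌉ = 3600
j=8: r + 7k = 4185.53 → ⌈·⌉ = 4186
j=9: r + 8k = 4771.33 → ⌈·⌉ = 4772
j=10: r + 9k = 5357.13 → ⌈·⌉ = 5358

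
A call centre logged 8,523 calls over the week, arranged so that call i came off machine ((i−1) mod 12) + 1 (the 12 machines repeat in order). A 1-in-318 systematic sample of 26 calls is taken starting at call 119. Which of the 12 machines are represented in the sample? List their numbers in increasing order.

Consecutive selections differ by k = 318, so their machine numbers differ by 318 mod 12 = 6.
gcd(318, 12) = 6, so the sample visits 12/6 = 2 distinct residues mod 12.
Start 119 is machine 11; the machines hit are 5, 11.

5, 11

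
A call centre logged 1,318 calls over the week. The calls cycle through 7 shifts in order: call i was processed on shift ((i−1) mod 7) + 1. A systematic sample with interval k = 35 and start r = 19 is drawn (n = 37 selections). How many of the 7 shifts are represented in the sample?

Consecutive selections differ by k = 35, so their shift numbers differ by 35 mod 7 = 0.
gcd(35, 7) = 7, so the sample visits 7/7 = 1 distinct residues mod 7.
Start 19 is shift 5; the shifts hit are 5.

1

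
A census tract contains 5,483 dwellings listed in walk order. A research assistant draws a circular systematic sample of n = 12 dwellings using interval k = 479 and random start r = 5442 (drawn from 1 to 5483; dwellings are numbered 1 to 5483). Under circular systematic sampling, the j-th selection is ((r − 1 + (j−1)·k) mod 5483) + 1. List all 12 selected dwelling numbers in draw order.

Selection 1: 5442
Selection 2: 5442 + 479 = 5921 → 5921 − 5483 = 438
Selection 3: 438 + 479 = 917
Selection 4: 917 + 479 = 1396
Selection 5: 1396 + 479 = 1875
Selection 6: 1875 + 479 = 2354
Selection 7: 2354 + 479 = 2833
Selection 8: 2833 + 479 = 3312
Selection 9: 3312 + 479 = 3791
Selection 10: 3791 + 479 = 4270
Selection 11: 4270 + 479 = 4749
Selection 12: 4749 + 479 = 5228

5442, 438, 917, 1396, 1875, 2354, 2833, 3312, 3791, 4270, 4749, 5228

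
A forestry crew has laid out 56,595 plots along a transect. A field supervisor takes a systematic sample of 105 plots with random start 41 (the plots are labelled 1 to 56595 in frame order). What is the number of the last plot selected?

56097

k = 56595/105 = 539
105th selection = r + (105−1)·k = 41 + 104×539 = 41 + 56056 = 56097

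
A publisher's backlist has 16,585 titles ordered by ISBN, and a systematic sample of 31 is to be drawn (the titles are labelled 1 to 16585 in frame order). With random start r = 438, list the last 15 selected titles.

8998, 9533, 10068, 10603, 11138, 11673, 12208, 12743, 13278, 13813, 14348, 14883, 15418, 15953, 16488

k = N/n = 16585/31 = 535
17th selection = 438 + 16×535 = 8998
18th: 8998 + 535 = 9533
19th: 9533 + 535 = 10068
20th: 10068 + 535 = 10603
21st: 10603 + 535 = 11138
22nd: 11138 + 535 = 11673
23rd: 11673 + 535 = 12208
24th: 12208 + 535 = 12743
25th: 12743 + 535 = 13278
26th: 13278 + 535 = 13813
27th: 13813 + 535 = 14348
28th: 14348 + 535 = 14883
29th: 14883 + 535 = 15418
30th: 15418 + 535 = 15953
31st: 15953 + 535 = 16488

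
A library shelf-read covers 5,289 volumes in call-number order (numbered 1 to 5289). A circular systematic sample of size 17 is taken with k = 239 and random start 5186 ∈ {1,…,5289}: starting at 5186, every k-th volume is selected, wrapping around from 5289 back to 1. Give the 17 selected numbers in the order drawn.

5186, 136, 375, 614, 853, 1092, 1331, 1570, 1809, 2048, 2287, 2526, 2765, 3004, 3243, 3482, 3721

Selection 1: 5186
Selection 2: 5186 + 239 = 5425 → 5425 − 5289 = 136
Selection 3: 136 + 239 = 375
Selection 4: 375 + 239 = 614
Selection 5: 614 + 239 = 853
Selection 6: 853 + 239 = 1092
Selection 7: 1092 + 239 = 1331
Selection 8: 1331 + 239 = 1570
Selection 9: 1570 + 239 = 1809
Selection 10: 1809 + 239 = 2048
Selection 11: 2048 + 239 = 2287
Selection 12: 2287 + 239 = 2526
Selection 13: 2526 + 239 = 2765
Selection 14: 2765 + 239 = 3004
Selection 15: 3004 + 239 = 3243
Selection 16: 3243 + 239 = 3482
Selection 17: 3482 + 239 = 3721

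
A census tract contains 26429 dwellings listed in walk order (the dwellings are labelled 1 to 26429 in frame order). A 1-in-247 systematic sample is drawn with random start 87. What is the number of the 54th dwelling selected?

k = 247
54th selection = r + (54−1)·k = 87 + 53×247 = 87 + 13091 = 13178

13178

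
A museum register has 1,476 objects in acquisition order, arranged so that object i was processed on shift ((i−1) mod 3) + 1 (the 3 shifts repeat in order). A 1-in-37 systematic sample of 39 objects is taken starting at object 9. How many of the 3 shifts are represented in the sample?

Consecutive selections differ by k = 37, so their shift numbers differ by 37 mod 3 = 1.
gcd(37, 3) = 1, so the sample visits 3/1 = 3 distinct residues mod 3.
Start 9 is shift 3; the shifts hit are 1, 2, 3.

3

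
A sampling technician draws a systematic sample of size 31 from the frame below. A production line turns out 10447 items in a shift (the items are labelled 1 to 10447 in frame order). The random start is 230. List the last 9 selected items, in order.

k = N/n = 10447/31 = 337
23rd selection = 230 + 22×337 = 7644
24th: 7644 + 337 = 7981
25th: 7981 + 337 = 8318
26th: 8318 + 337 = 8655
27th: 8655 + 337 = 8992
28th: 8992 + 337 = 9329
29th: 9329 + 337 = 9666
30th: 9666 + 337 = 10003
31st: 10003 + 337 = 10340

7644, 7981, 8318, 8655, 8992, 9329, 9666, 10003, 10340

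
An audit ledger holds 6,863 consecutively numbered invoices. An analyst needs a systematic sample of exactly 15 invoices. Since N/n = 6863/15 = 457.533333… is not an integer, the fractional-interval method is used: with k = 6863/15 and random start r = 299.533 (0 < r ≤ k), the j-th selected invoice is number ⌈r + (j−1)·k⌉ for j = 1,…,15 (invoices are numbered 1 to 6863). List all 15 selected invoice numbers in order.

300, 758, 1215, 1673, 2130, 2588, 3045, 3503, 3960, 4418, 4875, 5333, 5790, 6248, 6705

j=1: r + 0k = 299.533 → ⌈·⌉ = 300
j=2: r + 1k = 757.066333… → ⌈·⌉ = 758
j=3: r + 2k = 1214.599666… → ⌈·⌉ = 1215
j=4: r + 3k = 1672.133 → ⌈·⌉ = 1673
j=5: r + 4k = 2129.666333… → ⌈·⌉ = 2130
j=6: r + 5k = 2587.199666… → ⌈·⌉ = 2588
j=7: r + 6k = 3044.733 → ⌈·⌉ = 3045
j=8: r + 7k = 3502.266333… → ⌈·⌉ = 3503
j=9: r + 8k = 3959.799666… → ⌈·⌉ = 3960
j=10: r + 9k = 4417.333 → ⌈·⌉ = 4418
j=11: r + 10k = 4874.866333… → ⌈·⌉ = 4875
j=12: r + 11k = 5332.399666… → ⌈·⌉ = 5333
j=13: r + 12k = 5789.933 → ⌈·⌉ = 5790
j=14: r + 13k = 6247.466333… → ⌈·⌉ = 6248
j=15: r + 14k = 6704.999666… → ⌈·⌉ = 6705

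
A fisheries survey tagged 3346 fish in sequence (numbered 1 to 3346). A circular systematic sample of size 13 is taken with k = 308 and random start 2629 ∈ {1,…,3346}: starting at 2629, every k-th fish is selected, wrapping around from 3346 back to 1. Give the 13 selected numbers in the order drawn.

2629, 2937, 3245, 207, 515, 823, 1131, 1439, 1747, 2055, 2363, 2671, 2979

Selection 1: 2629
Selection 2: 2629 + 308 = 2937
Selection 3: 2937 + 308 = 3245
Selection 4: 3245 + 308 = 3553 → 3553 − 3346 = 207
Selection 5: 207 + 308 = 515
Selection 6: 515 + 308 = 823
Selection 7: 823 + 308 = 1131
Selection 8: 1131 + 308 = 1439
Selection 9: 1439 + 308 = 1747
Selection 10: 1747 + 308 = 2055
Selection 11: 2055 + 308 = 2363
Selection 12: 2363 + 308 = 2671
Selection 13: 2671 + 308 = 2979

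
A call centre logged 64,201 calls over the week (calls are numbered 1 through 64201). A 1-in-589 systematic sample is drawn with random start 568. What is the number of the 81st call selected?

k = 589
81st selection = r + (81−1)·k = 568 + 80×589 = 568 + 47120 = 47688

47688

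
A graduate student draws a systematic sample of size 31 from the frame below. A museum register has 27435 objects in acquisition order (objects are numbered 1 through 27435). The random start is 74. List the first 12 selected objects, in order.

74, 959, 1844, 2729, 3614, 4499, 5384, 6269, 7154, 8039, 8924, 9809

k = N/n = 27435/31 = 885
object 1: 74
object 2: 74 + 885 = 959
object 3: 959 + 885 = 1844
object 4: 1844 + 885 = 2729
object 5: 2729 + 885 = 3614
object 6: 3614 + 885 = 4499
object 7: 4499 + 885 = 5384
object 8: 5384 + 885 = 6269
object 9: 6269 + 885 = 7154
object 10: 7154 + 885 = 8039
object 11: 8039 + 885 = 8924
object 12: 8924 + 885 = 9809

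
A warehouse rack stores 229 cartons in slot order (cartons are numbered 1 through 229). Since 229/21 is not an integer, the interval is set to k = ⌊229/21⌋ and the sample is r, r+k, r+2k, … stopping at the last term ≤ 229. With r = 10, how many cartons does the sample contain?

22

k = ⌊229/21⌋ = 10
Achieved size = ⌊(229 − 10)/10⌋ + 1 = ⌊219/10⌋ + 1 = 21 + 1 = 22
(last selection: 10 + 21×10 = 220 ≤ 229; next would be 230 > 229)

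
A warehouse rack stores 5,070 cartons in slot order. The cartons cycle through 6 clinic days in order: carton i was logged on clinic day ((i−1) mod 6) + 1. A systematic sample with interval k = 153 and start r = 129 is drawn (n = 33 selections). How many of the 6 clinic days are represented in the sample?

2

Consecutive selections differ by k = 153, so their clinic day numbers differ by 153 mod 6 = 3.
gcd(153, 6) = 3, so the sample visits 6/3 = 2 distinct residues mod 6.
Start 129 is clinic day 3; the clinic days hit are 3, 6.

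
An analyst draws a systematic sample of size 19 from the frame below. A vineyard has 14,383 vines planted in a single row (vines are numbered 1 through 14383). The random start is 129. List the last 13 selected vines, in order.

k = N/n = 14383/19 = 757
7th selection = 129 + 6×757 = 4671
8th: 4671 + 757 = 5428
9th: 5428 + 757 = 6185
10th: 6185 + 757 = 6942
11th: 6942 + 757 = 7699
12th: 7699 + 757 = 8456
13th: 8456 + 757 = 9213
14th: 9213 + 757 = 9970
15th: 9970 + 757 = 10727
16th: 10727 + 757 = 11484
17th: 11484 + 757 = 12241
18th: 12241 + 757 = 12998
19th: 12998 + 757 = 13755

4671, 5428, 6185, 6942, 7699, 8456, 9213, 9970, 10727, 11484, 12241, 12998, 13755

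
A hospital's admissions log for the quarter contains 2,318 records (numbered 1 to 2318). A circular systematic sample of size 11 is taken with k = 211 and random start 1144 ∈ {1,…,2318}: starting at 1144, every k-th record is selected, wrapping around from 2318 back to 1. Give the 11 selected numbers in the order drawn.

Selection 1: 1144
Selection 2: 1144 + 211 = 1355
Selection 3: 1355 + 211 = 1566
Selection 4: 1566 + 211 = 1777
Selection 5: 1777 + 211 = 1988
Selection 6: 1988 + 211 = 2199
Selection 7: 2199 + 211 = 2410 → 2410 − 2318 = 92
Selection 8: 92 + 211 = 303
Selection 9: 303 + 211 = 514
Selection 10: 514 + 211 = 725
Selection 11: 725 + 211 = 936

1144, 1355, 1566, 1777, 1988, 2199, 92, 303, 514, 725, 936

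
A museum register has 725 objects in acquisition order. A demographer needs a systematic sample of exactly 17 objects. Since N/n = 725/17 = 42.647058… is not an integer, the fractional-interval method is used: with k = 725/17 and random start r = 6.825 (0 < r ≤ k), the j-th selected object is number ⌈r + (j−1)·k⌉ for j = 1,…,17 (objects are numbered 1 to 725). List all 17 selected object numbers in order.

j=1: r + 0k = 6.825 → ⌈·⌉ = 7
j=2: r + 1k = 49.472058… → ⌈·⌉ = 50
j=3: r + 2k = 92.119117… → ⌈·⌉ = 93
j=4: r + 3k = 134.766176… → ⌈·⌉ = 135
j=5: r + 4k = 177.413235… → ⌈·⌉ = 178
j=6: r + 5k = 220.060294… → ⌈·⌉ = 221
j=7: r + 6k = 262.707352… → ⌈·⌉ = 263
j=8: r + 7k = 305.354411… → ⌈·⌉ = 306
j=9: r + 8k = 348.001470… → ⌈·⌉ = 349
j=10: r + 9k = 390.648529… → ⌈·⌉ = 391
j=11: r + 10k = 433.295588… → ⌈·⌉ = 434
j=12: r + 11k = 475.942647… → ⌈·⌉ = 476
j=13: r + 12k = 518.589705… → ⌈·⌉ = 519
j=14: r + 13k = 561.236764… → ⌈·⌉ = 562
j=15: r + 14k = 603.883823… → ⌈·⌉ = 604
j=16: r + 15k = 646.530882… → ⌈·⌉ = 647
j=17: r + 16k = 689.177941… → ⌈·⌉ = 690

7, 50, 93, 135, 178, 221, 263, 306, 349, 391, 434, 476, 519, 562, 604, 647, 690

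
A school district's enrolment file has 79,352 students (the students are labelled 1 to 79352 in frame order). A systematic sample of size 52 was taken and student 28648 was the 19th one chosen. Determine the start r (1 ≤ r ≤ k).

1180

k = 79352/52 = 1526
r = 28648 − (19−1)×1526 = 28648 − 27468 = 1180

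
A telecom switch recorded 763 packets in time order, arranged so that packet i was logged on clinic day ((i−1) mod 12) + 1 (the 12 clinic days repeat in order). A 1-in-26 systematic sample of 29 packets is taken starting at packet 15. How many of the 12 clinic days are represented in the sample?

Consecutive selections differ by k = 26, so their clinic day numbers differ by 26 mod 12 = 2.
gcd(26, 12) = 2, so the sample visits 12/2 = 6 distinct residues mod 12.
Start 15 is clinic day 3; the clinic days hit are 1, 3, 5, 7, 9, 11.

6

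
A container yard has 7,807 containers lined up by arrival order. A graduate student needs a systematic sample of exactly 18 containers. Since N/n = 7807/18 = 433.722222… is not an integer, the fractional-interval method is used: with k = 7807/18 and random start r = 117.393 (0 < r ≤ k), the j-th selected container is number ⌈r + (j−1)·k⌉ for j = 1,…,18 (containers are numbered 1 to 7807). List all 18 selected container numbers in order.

j=1: r + 0k = 117.393 → ⌈·⌉ = 118
j=2: r + 1k = 551.115222… → ⌈·⌉ = 552
j=3: r + 2k = 984.837444… → ⌈·⌉ = 985
j=4: r + 3k = 1418.559666… → ⌈·⌉ = 1419
j=5: r + 4k = 1852.281888… → ⌈·⌉ = 1853
j=6: r + 5k = 2286.004111… → ⌈·⌉ = 2287
j=7: r + 6k = 2719.726333… → ⌈·⌉ = 2720
j=8: r + 7k = 3153.448555… → ⌈·⌉ = 3154
j=9: r + 8k = 3587.170777… → ⌈·⌉ = 3588
j=10: r + 9k = 4020.893 → ⌈·⌉ = 4021
j=11: r + 10k = 4454.615222… → ⌈·⌉ = 4455
j=12: r + 11k = 4888.337444… → ⌈·⌉ = 4889
j=13: r + 12k = 5322.059666… → ⌈·⌉ = 5323
j=14: r + 13k = 5755.781888… → ⌈·⌉ = 5756
j=15: r + 14k = 6189.504111… → ⌈·⌉ = 6190
j=16: r + 15k = 6623.226333… → ⌈·⌉ = 6624
j=17: r + 16k = 7056.948555… → ⌈·⌉ = 7057
j=18: r + 17k = 7490.670777… → ⌈·⌉ = 7491

118, 552, 985, 1419, 1853, 2287, 2720, 3154, 3588, 4021, 4455, 4889, 5323, 5756, 6190, 6624, 7057, 7491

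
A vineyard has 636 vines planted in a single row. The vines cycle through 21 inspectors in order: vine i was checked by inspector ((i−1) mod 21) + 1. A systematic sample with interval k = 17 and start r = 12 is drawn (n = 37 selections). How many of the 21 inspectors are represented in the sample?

21

Consecutive selections differ by k = 17, so their inspector numbers differ by 17 mod 21 = 17.
gcd(17, 21) = 1, so the sample visits 21/1 = 21 distinct residues mod 21.
Start 12 is inspector 12; the inspectors hit are 1, 2, 3, 4, 5, 6, 7, 8, 9, 10, 11, 12, 13, 14, 15, 16, 17, 18, 19, 20, 21.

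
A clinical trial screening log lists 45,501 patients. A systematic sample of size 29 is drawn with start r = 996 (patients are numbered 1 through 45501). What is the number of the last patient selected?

44928

k = 45501/29 = 1569
29th selection = r + (29−1)·k = 996 + 28×1569 = 996 + 43932 = 44928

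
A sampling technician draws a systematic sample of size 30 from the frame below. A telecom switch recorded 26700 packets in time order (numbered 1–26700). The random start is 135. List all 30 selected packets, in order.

k = N/n = 26700/30 = 890
packet 1: 135
packet 2: 135 + 890 = 1025
packet 3: 1025 + 890 = 1915
packet 4: 1915 + 890 = 2805
packet 5: 2805 + 890 = 3695
packet 6: 3695 + 890 = 4585
packet 7: 4585 + 890 = 5475
packet 8: 5475 + 890 = 6365
packet 9: 6365 + 890 = 7255
packet 10: 7255 + 890 = 8145
packet 11: 8145 + 890 = 9035
packet 12: 9035 + 890 = 9925
packet 13: 9925 + 890 = 10815
packet 14: 10815 + 890 = 11705
packet 15: 11705 + 890 = 12595
packet 16: 12595 + 890 = 13485
packet 17: 13485 + 890 = 14375
packet 18: 14375 + 890 = 15265
packet 19: 15265 + 890 = 16155
packet 20: 16155 + 890 = 17045
packet 21: 17045 + 890 = 17935
packet 22: 17935 + 890 = 18825
packet 23: 18825 + 890 = 19715
packet 24: 19715 + 890 = 20605
packet 25: 20605 + 890 = 21495
packet 26: 21495 + 890 = 22385
packet 27: 22385 + 890 = 23275
packet 28: 23275 + 890 = 24165
packet 29: 24165 + 890 = 25055
packet 30: 25055 + 890 = 25945

135, 1025, 1915, 2805, 3695, 4585, 5475, 6365, 7255, 8145, 9035, 9925, 10815, 11705, 12595, 13485, 14375, 15265, 16155, 17045, 17935, 18825, 19715, 20605, 21495, 22385, 23275, 24165, 25055, 25945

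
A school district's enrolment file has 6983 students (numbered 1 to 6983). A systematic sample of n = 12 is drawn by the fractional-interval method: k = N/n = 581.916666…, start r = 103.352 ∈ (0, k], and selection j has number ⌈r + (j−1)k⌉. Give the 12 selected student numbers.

104, 686, 1268, 1850, 2432, 3013, 3595, 4177, 4759, 5341, 5923, 6505

j=1: r + 0k = 103.352 → ⌈·⌉ = 104
j=2: r + 1k = 685.268666… → ⌈·⌉ = 686
j=3: r + 2k = 1267.185333… → ⌈·⌉ = 1268
j=4: r + 3k = 1849.102 → ⌈·⌉ = 1850
j=5: r + 4k = 2431.018666… → ⌈·⌉ = 2432
j=6: r + 5k = 3012.935333… → ⌈·⌉ = 3013
j=7: r + 6k = 3594.852 → ⌈·⌉ = 3595
j=8: r + 7k = 4176.768666… → ⌈·⌉ = 4177
j=9: r + 8k = 4758.685333… → ⌈·⌉ = 4759
j=10: r + 9k = 5340.602 → ⌈·⌉ = 5341
j=11: r + 10k = 5922.518666… → ⌈·⌉ = 5923
j=12: r + 11k = 6504.435333… → ⌈·⌉ = 6505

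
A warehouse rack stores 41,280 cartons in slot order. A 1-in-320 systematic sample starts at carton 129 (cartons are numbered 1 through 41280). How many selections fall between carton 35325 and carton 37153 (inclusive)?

k = 320
First selection ≥ 35325: 129 + ⌈(35325−129)/320⌉·320 = 129 + 110×320 = 35329
Last selection ≤ 37153: 129 + ⌊(37153−129)/320⌋·320 = 129 + 115×320 = 36929
Count = 115 − 110 + 1 = 6

6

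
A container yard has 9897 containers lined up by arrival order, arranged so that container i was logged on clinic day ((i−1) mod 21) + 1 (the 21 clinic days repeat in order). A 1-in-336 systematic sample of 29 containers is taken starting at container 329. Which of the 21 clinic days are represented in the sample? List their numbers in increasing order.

14

Consecutive selections differ by k = 336, so their clinic day numbers differ by 336 mod 21 = 0.
gcd(336, 21) = 21, so the sample visits 21/21 = 1 distinct residues mod 21.
Start 329 is clinic day 14; the clinic days hit are 14.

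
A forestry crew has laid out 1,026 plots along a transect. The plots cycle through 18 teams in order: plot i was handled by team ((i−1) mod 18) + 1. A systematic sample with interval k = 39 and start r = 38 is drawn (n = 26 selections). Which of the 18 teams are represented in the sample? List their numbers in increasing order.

2, 5, 8, 11, 14, 17

Consecutive selections differ by k = 39, so their team numbers differ by 39 mod 18 = 3.
gcd(39, 18) = 3, so the sample visits 18/3 = 6 distinct residues mod 18.
Start 38 is team 2; the teams hit are 2, 5, 8, 11, 14, 17.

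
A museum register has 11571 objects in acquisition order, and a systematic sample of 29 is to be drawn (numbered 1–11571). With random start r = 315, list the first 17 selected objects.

k = N/n = 11571/29 = 399
object 1: 315
object 2: 315 + 399 = 714
object 3: 714 + 399 = 1113
object 4: 1113 + 399 = 1512
object 5: 1512 + 399 = 1911
object 6: 1911 + 399 = 2310
object 7: 2310 + 399 = 2709
object 8: 2709 + 399 = 3108
object 9: 3108 + 399 = 3507
object 10: 3507 + 399 = 3906
object 11: 3906 + 399 = 4305
object 12: 4305 + 399 = 4704
object 13: 4704 + 399 = 5103
object 14: 5103 + 399 = 5502
object 15: 5502 + 399 = 5901
object 16: 5901 + 399 = 6300
object 17: 6300 + 399 = 6699

315, 714, 1113, 1512, 1911, 2310, 2709, 3108, 3507, 3906, 4305, 4704, 5103, 5502, 5901, 6300, 6699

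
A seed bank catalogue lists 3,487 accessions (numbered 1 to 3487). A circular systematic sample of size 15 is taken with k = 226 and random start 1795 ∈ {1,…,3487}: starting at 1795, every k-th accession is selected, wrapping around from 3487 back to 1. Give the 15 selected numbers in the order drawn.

1795, 2021, 2247, 2473, 2699, 2925, 3151, 3377, 116, 342, 568, 794, 1020, 1246, 1472

Selection 1: 1795
Selection 2: 1795 + 226 = 2021
Selection 3: 2021 + 226 = 2247
Selection 4: 2247 + 226 = 2473
Selection 5: 2473 + 226 = 2699
Selection 6: 2699 + 226 = 2925
Selection 7: 2925 + 226 = 3151
Selection 8: 3151 + 226 = 3377
Selection 9: 3377 + 226 = 3603 → 3603 − 3487 = 116
Selection 10: 116 + 226 = 342
Selection 11: 342 + 226 = 568
Selection 12: 568 + 226 = 794
Selection 13: 794 + 226 = 1020
Selection 14: 1020 + 226 = 1246
Selection 15: 1246 + 226 = 1472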